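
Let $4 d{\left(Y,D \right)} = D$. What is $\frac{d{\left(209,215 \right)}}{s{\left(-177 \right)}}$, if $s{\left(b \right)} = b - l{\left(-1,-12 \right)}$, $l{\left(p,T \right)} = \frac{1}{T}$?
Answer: $- \frac{645}{2123} \approx -0.30382$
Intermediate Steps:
$d{\left(Y,D \right)} = \frac{D}{4}$
$s{\left(b \right)} = \frac{1}{12} + b$ ($s{\left(b \right)} = b - \frac{1}{-12} = b - - \frac{1}{12} = b + \frac{1}{12} = \frac{1}{12} + b$)
$\frac{d{\left(209,215 \right)}}{s{\left(-177 \right)}} = \frac{\frac{1}{4} \cdot 215}{\frac{1}{12} - 177} = \frac{215}{4 \left(- \frac{2123}{12}\right)} = \frac{215}{4} \left(- \frac{12}{2123}\right) = - \frac{645}{2123}$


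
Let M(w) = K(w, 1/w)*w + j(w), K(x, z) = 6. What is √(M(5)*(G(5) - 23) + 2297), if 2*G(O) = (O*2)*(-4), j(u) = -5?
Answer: √1222 ≈ 34.957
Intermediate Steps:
G(O) = -4*O (G(O) = ((O*2)*(-4))/2 = ((2*O)*(-4))/2 = (-8*O)/2 = -4*O)
M(w) = -5 + 6*w (M(w) = 6*w - 5 = -5 + 6*w)
√(M(5)*(G(5) - 23) + 2297) = √((-5 + 6*5)*(-4*5 - 23) + 2297) = √((-5 + 30)*(-20 - 23) + 2297) = √(25*(-43) + 2297) = √(-1075 + 2297) = √1222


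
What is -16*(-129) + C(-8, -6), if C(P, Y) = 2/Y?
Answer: 6191/3 ≈ 2063.7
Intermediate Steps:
-16*(-129) + C(-8, -6) = -16*(-129) + 2/(-6) = 2064 + 2*(-⅙) = 2064 - ⅓ = 6191/3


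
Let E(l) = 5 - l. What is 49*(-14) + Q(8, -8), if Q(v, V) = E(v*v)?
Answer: -745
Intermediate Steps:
Q(v, V) = 5 - v² (Q(v, V) = 5 - v*v = 5 - v²)
49*(-14) + Q(8, -8) = 49*(-14) + (5 - 1*8²) = -686 + (5 - 1*64) = -686 + (5 - 64) = -686 - 59 = -745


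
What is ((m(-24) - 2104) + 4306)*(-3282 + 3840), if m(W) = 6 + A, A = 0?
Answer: 1232064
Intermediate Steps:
m(W) = 6 (m(W) = 6 + 0 = 6)
((m(-24) - 2104) + 4306)*(-3282 + 3840) = ((6 - 2104) + 4306)*(-3282 + 3840) = (-2098 + 4306)*558 = 2208*558 = 1232064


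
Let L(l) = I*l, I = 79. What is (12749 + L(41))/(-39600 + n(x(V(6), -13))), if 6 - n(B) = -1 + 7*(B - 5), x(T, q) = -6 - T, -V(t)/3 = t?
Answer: -7994/19821 ≈ -0.40331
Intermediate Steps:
V(t) = -3*t
L(l) = 79*l
n(B) = 42 - 7*B (n(B) = 6 - (-1 + 7*(B - 5)) = 6 - (-1 + 7*(-5 + B)) = 6 - (-1 + (-35 + 7*B)) = 6 - (-36 + 7*B) = 6 + (36 - 7*B) = 42 - 7*B)
(12749 + L(41))/(-39600 + n(x(V(6), -13))) = (12749 + 79*41)/(-39600 + (42 - 7*(-6 - (-3)*6))) = (12749 + 3239)/(-39600 + (42 - 7*(-6 - 1*(-18)))) = 15988/(-39600 + (42 - 7*(-6 + 18))) = 15988/(-39600 + (42 - 7*12)) = 15988/(-39600 + (42 - 84)) = 15988/(-39600 - 42) = 15988/(-39642) = 15988*(-1/39642) = -7994/19821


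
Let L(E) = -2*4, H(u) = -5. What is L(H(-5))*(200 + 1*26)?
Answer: -1808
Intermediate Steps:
L(E) = -8
L(H(-5))*(200 + 1*26) = -8*(200 + 1*26) = -8*(200 + 26) = -8*226 = -1808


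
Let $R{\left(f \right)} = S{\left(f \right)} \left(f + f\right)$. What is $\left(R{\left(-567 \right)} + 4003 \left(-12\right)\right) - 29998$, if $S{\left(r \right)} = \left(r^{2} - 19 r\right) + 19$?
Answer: $-376884688$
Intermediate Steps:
$S{\left(r \right)} = 19 + r^{2} - 19 r$
$R{\left(f \right)} = 2 f \left(19 + f^{2} - 19 f\right)$ ($R{\left(f \right)} = \left(19 + f^{2} - 19 f\right) \left(f + f\right) = \left(19 + f^{2} - 19 f\right) 2 f = 2 f \left(19 + f^{2} - 19 f\right)$)
$\left(R{\left(-567 \right)} + 4003 \left(-12\right)\right) - 29998 = \left(2 \left(-567\right) \left(19 + \left(-567\right)^{2} - -10773\right) + 4003 \left(-12\right)\right) - 29998 = \left(2 \left(-567\right) \left(19 + 321489 + 10773\right) - 48036\right) - 29998 = \left(2 \left(-567\right) 332281 - 48036\right) - 29998 = \left(-376806654 - 48036\right) - 29998 = -376854690 - 29998 = -376884688$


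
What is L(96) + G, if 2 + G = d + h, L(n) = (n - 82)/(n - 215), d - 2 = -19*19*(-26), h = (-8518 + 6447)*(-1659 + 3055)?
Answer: -48989412/17 ≈ -2.8817e+6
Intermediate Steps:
h = -2891116 (h = -2071*1396 = -2891116)
d = 9388 (d = 2 - 19*19*(-26) = 2 - 361*(-26) = 2 + 9386 = 9388)
L(n) = (-82 + n)/(-215 + n)
G = -2881730 (G = -2 + (9388 - 2891116) = -2 - 2881728 = -2881730)
L(96) + G = (-82 + 96)/(-215 + 96) - 2881730 = 14/(-119) - 2881730 = -1/119*14 - 2881730 = -2/17 - 2881730 = -48989412/17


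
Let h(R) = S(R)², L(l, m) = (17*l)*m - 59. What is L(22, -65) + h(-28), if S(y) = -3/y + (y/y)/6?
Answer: -171947135/7056 ≈ -24369.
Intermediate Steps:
L(l, m) = -59 + 17*l*m (L(l, m) = 17*l*m - 59 = -59 + 17*l*m)
S(y) = ⅙ - 3/y (S(y) = -3/y + 1*(⅙) = -3/y + ⅙ = ⅙ - 3/y)
h(R) = (-18 + R)²/(36*R²) (h(R) = ((-18 + R)/(6*R))² = (-18 + R)²/(36*R²))
L(22, -65) + h(-28) = (-59 + 17*22*(-65)) + (1/36)*(-18 - 28)²/(-28)² = (-59 - 24310) + (1/36)*(1/784)*(-46)² = -24369 + (1/36)*(1/784)*2116 = -24369 + 529/7056 = -171947135/7056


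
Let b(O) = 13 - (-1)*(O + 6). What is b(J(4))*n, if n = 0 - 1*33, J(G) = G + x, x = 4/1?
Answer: -891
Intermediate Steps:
x = 4 (x = 4*1 = 4)
J(G) = 4 + G (J(G) = G + 4 = 4 + G)
b(O) = 19 + O (b(O) = 13 - (-1)*(6 + O) = 13 - (-6 - O) = 13 + (6 + O) = 19 + O)
n = -33 (n = 0 - 33 = -33)
b(J(4))*n = (19 + (4 + 4))*(-33) = (19 + 8)*(-33) = 27*(-33) = -891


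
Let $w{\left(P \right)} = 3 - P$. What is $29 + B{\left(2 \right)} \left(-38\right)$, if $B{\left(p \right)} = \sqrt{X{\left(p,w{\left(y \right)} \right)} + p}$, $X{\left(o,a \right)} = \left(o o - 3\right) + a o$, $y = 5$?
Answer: $29 - 38 i \approx 29.0 - 38.0 i$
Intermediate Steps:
$X{\left(o,a \right)} = -3 + o^{2} + a o$ ($X{\left(o,a \right)} = \left(o^{2} - 3\right) + a o = \left(-3 + o^{2}\right) + a o = -3 + o^{2} + a o$)
$B{\left(p \right)} = \sqrt{-3 + p^{2} - p}$ ($B{\left(p \right)} = \sqrt{\left(-3 + p^{2} + \left(3 - 5\right) p\right) + p} = \sqrt{\left(-3 + p^{2} - 2 p\right) + p} = \sqrt{-3 + p^{2} - p}$)
$29 + B{\left(2 \right)} \left(-38\right) = 29 + \sqrt{-3 + 2^{2} - 2} \left(-38\right) = 29 + \sqrt{-3 + 4 - 2} \left(-38\right) = 29 + \sqrt{-1} \left(-38\right) = 29 + i \left(-38\right) = 29 - 38 i$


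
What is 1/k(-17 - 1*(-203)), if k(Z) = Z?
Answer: 1/186 ≈ 0.0053763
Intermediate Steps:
1/k(-17 - 1*(-203)) = 1/(-17 - 1*(-203)) = 1/(-17 + 203) = 1/186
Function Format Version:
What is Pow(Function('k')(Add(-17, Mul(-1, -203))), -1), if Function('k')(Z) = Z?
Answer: Rational(1, 186) ≈ 0.0053763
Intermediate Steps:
Pow(Function('k')(Add(-17, Mul(-1, -203))), -1) = Pow(Add(-17, Mul(-1, -203)), -1) = Pow(Add(-17, 203), -1) = Pow(186, -1) = Rational(1, 186)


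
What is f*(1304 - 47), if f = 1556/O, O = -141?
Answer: -651964/47 ≈ -13872.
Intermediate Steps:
f = -1556/141 (f = 1556/(-141) = 1556*(-1/141) = -1556/141 ≈ -11.035)
f*(1304 - 47) = -1556*(1304 - 47)/141 = -1556/141*1257 = -651964/47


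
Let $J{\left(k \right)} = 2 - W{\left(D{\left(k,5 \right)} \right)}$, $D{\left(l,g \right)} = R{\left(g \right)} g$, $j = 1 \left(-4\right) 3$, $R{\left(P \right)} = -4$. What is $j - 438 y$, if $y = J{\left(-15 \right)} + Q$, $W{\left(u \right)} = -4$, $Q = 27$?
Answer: $-14466$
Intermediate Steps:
$j = -12$ ($j = \left(-4\right) 3 = -12$)
$D{\left(l,g \right)} = - 4 g$
$J{\left(k \right)} = 6$ ($J{\left(k \right)} = 2 - -4 = 2 + 4 = 6$)
$y = 33$ ($y = 6 + 27 = 33$)
$j - 438 y = -12 - 14454 = -14466$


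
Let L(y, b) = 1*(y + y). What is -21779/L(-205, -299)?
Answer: 21779/410 ≈ 53.120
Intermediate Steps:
L(y, b) = 2*y (L(y, b) = 1*(2*y) = 2*y)
-21779/L(-205, -299) = -21779/(2*(-205)) = -21779/(-410) = -21779*(-1/410) = 21779/410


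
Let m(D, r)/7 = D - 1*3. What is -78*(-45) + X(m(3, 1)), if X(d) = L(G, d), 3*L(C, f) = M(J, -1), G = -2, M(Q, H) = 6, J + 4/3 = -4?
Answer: 3512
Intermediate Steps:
J = -16/3 (J = -4/3 - 4 = -16/3 ≈ -5.3333)
m(D, r) = -21 + 7*D (m(D, r) = 7*(D - 1*3) = 7*(D - 3) = 7*(-3 + D) = -21 + 7*D)
L(C, f) = 2 (L(C, f) = (1/3)*6 = 2)
X(d) = 2
-78*(-45) + X(m(3, 1)) = -78*(-45) + 2 = 3510 + 2 = 3512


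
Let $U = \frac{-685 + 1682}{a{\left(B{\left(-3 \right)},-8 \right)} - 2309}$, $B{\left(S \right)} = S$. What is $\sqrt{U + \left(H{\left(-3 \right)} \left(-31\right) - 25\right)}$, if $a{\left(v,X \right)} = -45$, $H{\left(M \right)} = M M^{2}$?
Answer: $\frac{\sqrt{4497201654}}{2354} \approx 28.488$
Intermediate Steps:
$H{\left(M \right)} = M^{3}$
$U = - \frac{997}{2354}$ ($U = \frac{-685 + 1682}{-45 - 2309} = \frac{997}{-2354} = 997 \left(- \frac{1}{2354}\right) = - \frac{997}{2354} \approx -0.42353$)
$\sqrt{U + \left(H{\left(-3 \right)} \left(-31\right) - 25\right)} = \sqrt{- \frac{997}{2354} - \left(25 - \left(-3\right)^{3} \left(-31\right)\right)} = \sqrt{- \frac{997}{2354} - -812} = \sqrt{- \frac{997}{2354} + \left(837 - 25\right)} = \sqrt{- \frac{997}{2354} + 812} = \sqrt{\frac{1910451}{2354}} = \frac{\sqrt{4497201654}}{2354}$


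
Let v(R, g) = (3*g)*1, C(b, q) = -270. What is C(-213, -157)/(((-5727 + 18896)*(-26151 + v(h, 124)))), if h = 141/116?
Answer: 90/113161217 ≈ 7.9533e-7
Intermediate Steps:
h = 141/116 (h = 141*(1/116) = 141/116 ≈ 1.2155)
v(R, g) = 3*g
C(-213, -157)/(((-5727 + 18896)*(-26151 + v(h, 124)))) = -270*1/((-26151 + 3*124)*(-5727 + 18896)) = -270*1/(13169*(-26151 + 372)) = -270/(13169*(-25779)) = -270/(-339483651) = -270*(-1/339483651) = 90/113161217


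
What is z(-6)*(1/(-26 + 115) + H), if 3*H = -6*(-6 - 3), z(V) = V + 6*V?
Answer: -67326/89 ≈ -756.47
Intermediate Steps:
z(V) = 7*V
H = 18 (H = (-6*(-6 - 3))/3 = (-6*(-9))/3 = (1/3)*54 = 18)
z(-6)*(1/(-26 + 115) + H) = (7*(-6))*(1/(-26 + 115) + 18) = -42*(1/89 + 18) = -42*1603/89 = -67326/89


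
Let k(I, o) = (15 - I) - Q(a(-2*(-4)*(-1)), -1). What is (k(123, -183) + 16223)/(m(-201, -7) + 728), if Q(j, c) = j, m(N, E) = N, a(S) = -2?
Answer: 16117/527 ≈ 30.583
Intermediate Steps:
k(I, o) = 17 - I (k(I, o) = (15 - I) - 1*(-2) = (15 - I) + 2 = 17 - I)
(k(123, -183) + 16223)/(m(-201, -7) + 728) = ((17 - 1*123) + 16223)/(-201 + 728) = ((17 - 123) + 16223)/527 = (-106 + 16223)*(1/527) = 16117*(1/527) = 16117/527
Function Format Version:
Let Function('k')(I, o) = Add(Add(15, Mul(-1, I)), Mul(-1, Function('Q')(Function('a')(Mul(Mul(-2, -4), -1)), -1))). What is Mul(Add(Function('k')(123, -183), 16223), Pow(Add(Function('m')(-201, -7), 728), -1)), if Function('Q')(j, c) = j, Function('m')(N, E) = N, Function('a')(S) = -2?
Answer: Rational(16117, 527) ≈ 30.583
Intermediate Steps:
Function('k')(I, o) = Add(17, Mul(-1, I)) (Function('k')(I, o) = Add(Add(15, Mul(-1, I)), Mul(-1, -2)) = Add(Add(15, Mul(-1, I)), 2) = Add(17, Mul(-1, I)))
Mul(Add(Function('k')(123, -183), 16223), Pow(Add(Function('m')(-201, -7), 728), -1)) = Mul(Add(Add(17, Mul(-1, 123)), 16223), Pow(Add(-201, 728), -1)) = Mul(Add(Add(17, -123), 16223), Pow(527, -1)) = Mul(Add(-106, 16223), Rational(1, 527)) = Mul(16117, Rational(1, 527)) = Rational(16117, 527)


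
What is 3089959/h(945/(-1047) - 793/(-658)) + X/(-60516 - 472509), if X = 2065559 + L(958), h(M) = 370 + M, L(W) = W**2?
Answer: 125990837687996743/15108953772225 ≈ 8338.8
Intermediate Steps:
X = 2983323 (X = 2065559 + 958**2 = 2065559 + 917764 = 2983323)
3089959/h(945/(-1047) - 793/(-658)) + X/(-60516 - 472509) = 3089959/(370 + (945/(-1047) - 793/(-658))) + 2983323/(-60516 - 472509) = 3089959/(370 + (945*(-1/1047) - 793*(-1/658))) + 2983323/(-533025) = 3089959/(370 + (-315/349 + 793/658)) + 2983323*(-1/533025) = 3089959/(370 + 69487/229642) - 994441/177675 = 3089959/(85037027/229642) - 994441/177675 = 3089959*(229642/85037027) - 994441/177675 = 709584364678/85037027 - 994441/177675 = 125990837687996743/15108953772225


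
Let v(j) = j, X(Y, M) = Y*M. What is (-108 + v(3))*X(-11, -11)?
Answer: -12705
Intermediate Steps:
X(Y, M) = M*Y
(-108 + v(3))*X(-11, -11) = (-108 + 3)*(-11*(-11)) = -105*121 = -12705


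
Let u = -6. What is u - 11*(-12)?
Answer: 126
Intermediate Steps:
u - 11*(-12) = -6 - 11*(-12) = -6 + 132 = 126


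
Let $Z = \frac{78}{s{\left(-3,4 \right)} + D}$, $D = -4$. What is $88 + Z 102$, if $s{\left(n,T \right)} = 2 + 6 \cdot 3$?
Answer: $\frac{2341}{4} \approx 585.25$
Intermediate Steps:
$s{\left(n,T \right)} = 20$ ($s{\left(n,T \right)} = 2 + 18 = 20$)
$Z = \frac{39}{8}$ ($Z = \frac{78}{20 - 4} = \frac{78}{16} = 78 \cdot \frac{1}{16} = \frac{39}{8} \approx 4.875$)
$88 + Z 102 = 88 + \frac{39}{8} \cdot 102 = 88 + \frac{1989}{4} = \frac{2341}{4}$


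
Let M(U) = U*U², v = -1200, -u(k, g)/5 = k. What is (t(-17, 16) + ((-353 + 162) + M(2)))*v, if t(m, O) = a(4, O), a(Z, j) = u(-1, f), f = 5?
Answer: 213600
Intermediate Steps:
u(k, g) = -5*k
a(Z, j) = 5 (a(Z, j) = -5*(-1) = 5)
t(m, O) = 5
M(U) = U³
(t(-17, 16) + ((-353 + 162) + M(2)))*v = (5 + ((-353 + 162) + 2³))*(-1200) = (5 + (-191 + 8))*(-1200) = (5 - 183)*(-1200) = -178*(-1200) = 213600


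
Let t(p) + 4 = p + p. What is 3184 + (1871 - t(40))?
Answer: 4979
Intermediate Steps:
t(p) = -4 + 2*p (t(p) = -4 + (p + p) = -4 + 2*p)
3184 + (1871 - t(40)) = 3184 + (1871 - (-4 + 2*40)) = 3184 + (1871 - (-4 + 80)) = 3184 + (1871 - 1*76) = 3184 + (1871 - 76) = 3184 + 1795 = 4979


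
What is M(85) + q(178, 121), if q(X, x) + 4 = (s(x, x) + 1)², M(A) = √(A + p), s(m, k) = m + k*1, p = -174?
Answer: 59045 + I*√89 ≈ 59045.0 + 9.434*I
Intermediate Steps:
s(m, k) = k + m (s(m, k) = m + k = k + m)
M(A) = √(-174 + A) (M(A) = √(A - 174) = √(-174 + A))
q(X, x) = -4 + (1 + 2*x)² (q(X, x) = -4 + ((x + x) + 1)² = -4 + (2*x + 1)² = -4 + (1 + 2*x)²)
M(85) + q(178, 121) = √(-174 + 85) + (-4 + (1 + 2*121)²) = √(-89) + (-4 + (1 + 242)²) = I*√89 + (-4 + 243²) = I*√89 + (-4 + 59049) = I*√89 + 59045 = 59045 + I*√89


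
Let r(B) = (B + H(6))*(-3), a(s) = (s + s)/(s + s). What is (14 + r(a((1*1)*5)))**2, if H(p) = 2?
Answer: 25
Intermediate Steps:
a(s) = 1 (a(s) = (2*s)/((2*s)) = (2*s)*(1/(2*s)) = 1)
r(B) = -6 - 3*B (r(B) = (B + 2)*(-3) = (2 + B)*(-3) = -6 - 3*B)
(14 + r(a((1*1)*5)))**2 = (14 + (-6 - 3*1))**2 = (14 + (-6 - 3))**2 = (14 - 9)**2 = 5**2 = 25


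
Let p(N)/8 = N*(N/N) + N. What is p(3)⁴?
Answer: 5308416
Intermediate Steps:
p(N) = 16*N (p(N) = 8*(N*(N/N) + N) = 8*(N*1 + N) = 8*(N + N) = 8*(2*N) = 16*N)
p(3)⁴ = (16*3)⁴ = 48⁴ = 5308416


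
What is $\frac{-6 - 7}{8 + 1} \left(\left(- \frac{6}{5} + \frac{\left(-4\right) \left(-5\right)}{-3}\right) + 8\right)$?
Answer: $- \frac{26}{135} \approx -0.19259$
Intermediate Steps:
$\frac{-6 - 7}{8 + 1} \left(\left(- \frac{6}{5} + \frac{\left(-4\right) \left(-5\right)}{-3}\right) + 8\right) = - \frac{13}{9} \left(\left(\left(-6\right) \frac{1}{5} + 20 \left(- \frac{1}{3}\right)\right) + 8\right) = \left(-13\right) \frac{1}{9} \left(\left(- \frac{6}{5} - \frac{20}{3}\right) + 8\right) = - \frac{13 \left(- \frac{118}{15} + 8\right)}{9} = \left(- \frac{13}{9}\right) \frac{2}{15} = - \frac{26}{135}$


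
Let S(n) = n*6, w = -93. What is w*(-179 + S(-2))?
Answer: 17763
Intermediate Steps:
S(n) = 6*n
w*(-179 + S(-2)) = -93*(-179 + 6*(-2)) = -93*(-179 - 12) = -93*(-191) = 17763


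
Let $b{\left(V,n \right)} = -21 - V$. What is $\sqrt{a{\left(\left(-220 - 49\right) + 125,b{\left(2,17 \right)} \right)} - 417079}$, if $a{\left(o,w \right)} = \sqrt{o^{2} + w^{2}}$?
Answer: $\sqrt{-417079 + \sqrt{21265}} \approx 645.7 i$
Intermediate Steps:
$\sqrt{a{\left(\left(-220 - 49\right) + 125,b{\left(2,17 \right)} \right)} - 417079} = \sqrt{\sqrt{\left(\left(-220 - 49\right) + 125\right)^{2} + \left(-21 - 2\right)^{2}} - 417079} = \sqrt{\sqrt{\left(-269 + 125\right)^{2} + \left(-21 - 2\right)^{2}} - 417079} = \sqrt{\sqrt{\left(-144\right)^{2} + \left(-23\right)^{2}} - 417079} = \sqrt{\sqrt{20736 + 529} - 417079} = \sqrt{\sqrt{21265} - 417079} = \sqrt{-417079 + \sqrt{21265}}$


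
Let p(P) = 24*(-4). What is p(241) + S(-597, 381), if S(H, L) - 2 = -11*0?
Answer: -94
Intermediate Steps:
S(H, L) = 2 (S(H, L) = 2 - 11*0 = 2 + 0 = 2)
p(P) = -96
p(241) + S(-597, 381) = -96 + 2 = -94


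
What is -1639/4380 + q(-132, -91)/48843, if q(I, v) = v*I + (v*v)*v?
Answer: -1109360699/71310780 ≈ -15.557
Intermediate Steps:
q(I, v) = v³ + I*v (q(I, v) = I*v + v²*v = I*v + v³ = v³ + I*v)
-1639/4380 + q(-132, -91)/48843 = -1639/4380 - 91*(-132 + (-91)²)/48843 = -1639*1/4380 - 91*(-132 + 8281)*(1/48843) = -1639/4380 - 91*8149*(1/48843) = -1639/4380 - 741559*1/48843 = -1639/4380 - 741559/48843 = -1109360699/71310780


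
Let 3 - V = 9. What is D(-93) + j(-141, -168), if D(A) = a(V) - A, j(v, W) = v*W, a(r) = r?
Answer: 23775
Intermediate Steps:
V = -6 (V = 3 - 1*9 = 3 - 9 = -6)
j(v, W) = W*v
D(A) = -6 - A
D(-93) + j(-141, -168) = (-6 - 1*(-93)) - 168*(-141) = (-6 + 93) + 23688 = 87 + 23688 = 23775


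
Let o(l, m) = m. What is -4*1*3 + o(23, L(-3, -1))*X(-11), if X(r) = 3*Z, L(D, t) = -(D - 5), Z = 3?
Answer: 60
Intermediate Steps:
L(D, t) = 5 - D (L(D, t) = -(-5 + D) = 5 - D)
X(r) = 9 (X(r) = 3*3 = 9)
-4*1*3 + o(23, L(-3, -1))*X(-11) = -4*1*3 + (5 - 1*(-3))*9 = -4*3 + (5 + 3)*9 = -12 + 8*9 = -12 + 72 = 60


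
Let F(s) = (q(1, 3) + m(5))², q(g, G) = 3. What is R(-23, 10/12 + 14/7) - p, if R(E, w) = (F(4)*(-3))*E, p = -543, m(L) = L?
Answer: 4959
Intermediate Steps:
F(s) = 64 (F(s) = (3 + 5)² = 8² = 64)
R(E, w) = -192*E (R(E, w) = (64*(-3))*E = -192*E)
R(-23, 10/12 + 14/7) - p = -192*(-23) - 1*(-543) = 4416 + 543 = 4959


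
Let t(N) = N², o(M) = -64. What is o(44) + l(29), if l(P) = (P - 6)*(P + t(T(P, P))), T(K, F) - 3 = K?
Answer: 24155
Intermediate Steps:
T(K, F) = 3 + K
l(P) = (-6 + P)*(P + (3 + P)²) (l(P) = (P - 6)*(P + (3 + P)²) = (-6 + P)*(P + (3 + P)²))
o(44) + l(29) = -64 + (-54 + 29² + 29³ - 33*29) = -64 + (-54 + 841 + 24389 - 957) = -64 + 24219 = 24155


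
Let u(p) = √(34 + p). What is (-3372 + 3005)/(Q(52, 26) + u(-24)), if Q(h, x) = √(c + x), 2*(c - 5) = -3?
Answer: -734/(√118 + 2*√10) ≈ -42.706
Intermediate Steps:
c = 7/2 (c = 5 + (½)*(-3) = 5 - 3/2 = 7/2 ≈ 3.5000)
Q(h, x) = √(7/2 + x)
(-3372 + 3005)/(Q(52, 26) + u(-24)) = (-3372 + 3005)/(√(14 + 4*26)/2 + √(34 - 24)) = -367/(√(14 + 104)/2 + √10) = -367/(√118/2 + √10) = -367/(√10 + √118/2)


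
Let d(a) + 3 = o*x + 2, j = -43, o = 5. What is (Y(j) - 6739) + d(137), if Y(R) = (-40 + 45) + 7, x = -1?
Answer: -6733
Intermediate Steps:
Y(R) = 12 (Y(R) = 5 + 7 = 12)
d(a) = -6 (d(a) = -3 + (5*(-1) + 2) = -3 + (-5 + 2) = -3 - 3 = -6)
(Y(j) - 6739) + d(137) = (12 - 6739) - 6 = -6727 - 6 = -6733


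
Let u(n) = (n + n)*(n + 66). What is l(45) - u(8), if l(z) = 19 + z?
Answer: -1120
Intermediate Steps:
u(n) = 2*n*(66 + n) (u(n) = (2*n)*(66 + n) = 2*n*(66 + n))
l(45) - u(8) = (19 + 45) - 2*8*(66 + 8) = 64 - 2*8*74 = 64 - 1*1184 = 64 - 1184 = -1120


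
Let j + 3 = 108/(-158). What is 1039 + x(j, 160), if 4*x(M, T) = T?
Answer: 1079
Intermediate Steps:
j = -291/79 (j = -3 + 108/(-158) = -3 + 108*(-1/158) = -3 - 54/79 = -291/79 ≈ -3.6835)
x(M, T) = T/4
1039 + x(j, 160) = 1039 + (¼)*160 = 1039 + 40 = 1079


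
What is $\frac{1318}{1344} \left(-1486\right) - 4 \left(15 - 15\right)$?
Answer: $- \frac{489637}{336} \approx -1457.3$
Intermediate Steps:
$\frac{1318}{1344} \left(-1486\right) - 4 \left(15 - 15\right) = 1318 \cdot \frac{1}{1344} \left(-1486\right) - 0 = \frac{659}{672} \left(-1486\right) + 0 = - \frac{489637}{336} + 0 = - \frac{489637}{336}$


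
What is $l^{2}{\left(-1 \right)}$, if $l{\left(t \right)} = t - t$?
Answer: $0$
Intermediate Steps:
$l{\left(t \right)} = 0$
$l^{2}{\left(-1 \right)} = 0^{2} = 0$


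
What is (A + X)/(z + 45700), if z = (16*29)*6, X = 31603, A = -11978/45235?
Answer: 1429549727/2193173740 ≈ 0.65182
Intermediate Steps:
A = -11978/45235 (A = -11978*1/45235 = -11978/45235 ≈ -0.26479)
z = 2784 (z = 464*6 = 2784)
(A + X)/(z + 45700) = (-11978/45235 + 31603)/(2784 + 45700) = (1429549727/45235)/48484 = (1429549727/45235)*(1/48484) = 1429549727/2193173740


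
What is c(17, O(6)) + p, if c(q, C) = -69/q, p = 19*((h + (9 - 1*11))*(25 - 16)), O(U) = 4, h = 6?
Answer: 11559/17 ≈ 679.94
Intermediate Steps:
p = 684 (p = 19*((6 + (9 - 1*11))*(25 - 16)) = 19*((6 + (9 - 11))*9) = 19*((6 - 2)*9) = 19*(4*9) = 19*36 = 684)
c(17, O(6)) + p = -69/17 + 684 = 11559/17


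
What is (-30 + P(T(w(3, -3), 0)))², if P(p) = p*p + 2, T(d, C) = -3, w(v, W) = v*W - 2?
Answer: 361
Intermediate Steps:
w(v, W) = -2 + W*v (w(v, W) = W*v - 2 = -2 + W*v)
P(p) = 2 + p² (P(p) = p² + 2 = 2 + p²)
(-30 + P(T(w(3, -3), 0)))² = (-30 + (2 + (-3)²))² = (-30 + (2 + 9))² = (-30 + 11)² = (-19)² = 361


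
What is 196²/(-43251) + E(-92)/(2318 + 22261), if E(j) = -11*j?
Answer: -300152284/354355443 ≈ -0.84704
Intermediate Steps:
196²/(-43251) + E(-92)/(2318 + 22261) = 196²/(-43251) + (-11*(-92))/(2318 + 22261) = 38416*(-1/43251) + 1012/24579 = -38416/43251 + 1012*(1/24579) = -38416/43251 + 1012/24579 = -300152284/354355443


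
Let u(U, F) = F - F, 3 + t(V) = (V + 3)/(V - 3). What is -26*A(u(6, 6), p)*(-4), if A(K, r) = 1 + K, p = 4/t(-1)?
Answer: 104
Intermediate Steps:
t(V) = -3 + (3 + V)/(-3 + V) (t(V) = -3 + (V + 3)/(V - 3) = -3 + (3 + V)/(-3 + V))
u(U, F) = 0
p = -8/7 (p = 4/((2*(6 - 1*(-1))/(-3 - 1))) = 4/((2*(6 + 1)/(-4))) = 4/((2*(-¼)*7)) = 4/(-7/2) = 4*(-2/7) = -8/7 ≈ -1.1429)
-26*A(u(6, 6), p)*(-4) = -26*(1 + 0)*(-4) = -26*1*(-4) = -26*(-4) = 104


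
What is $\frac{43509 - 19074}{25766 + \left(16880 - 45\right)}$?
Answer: $\frac{24435}{42601} \approx 0.57358$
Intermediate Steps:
$\frac{43509 - 19074}{25766 + \left(16880 - 45\right)} = \frac{24435}{25766 + 16835} = \frac{24435}{42601}$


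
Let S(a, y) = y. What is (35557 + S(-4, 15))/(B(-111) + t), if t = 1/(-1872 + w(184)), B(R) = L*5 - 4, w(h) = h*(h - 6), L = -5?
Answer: -1098463360/895519 ≈ -1226.6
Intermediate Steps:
w(h) = h*(-6 + h)
B(R) = -29 (B(R) = -5*5 - 4 = -25 - 4 = -29)
t = 1/30880 (t = 1/(-1872 + 184*(-6 + 184)) = 1/(-1872 + 184*178) = 1/(-1872 + 32752) = 1/30880 ≈ 3.2383e-5)
(35557 + S(-4, 15))/(B(-111) + t) = (35557 + 15)/(-29 + 1/30880) = 35572/(-895519/30880) = 35572*(-30880/895519) = -1098463360/895519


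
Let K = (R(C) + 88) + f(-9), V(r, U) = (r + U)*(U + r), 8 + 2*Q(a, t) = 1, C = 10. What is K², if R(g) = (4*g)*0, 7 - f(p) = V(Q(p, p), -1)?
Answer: 89401/16 ≈ 5587.6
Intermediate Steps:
Q(a, t) = -7/2 (Q(a, t) = -4 + (½)*1 = -4 + ½ = -7/2)
V(r, U) = (U + r)² (V(r, U) = (U + r)*(U + r) = (U + r)²)
f(p) = -53/4 (f(p) = 7 - (-1 - 7/2)² = 7 - (-9/2)² = 7 - 1*81/4 = 7 - 81/4 = -53/4)
R(g) = 0
K = 299/4 (K = (0 + 88) - 53/4 = 88 - 53/4 = 299/4 ≈ 74.750)
K² = (299/4)² = 89401/16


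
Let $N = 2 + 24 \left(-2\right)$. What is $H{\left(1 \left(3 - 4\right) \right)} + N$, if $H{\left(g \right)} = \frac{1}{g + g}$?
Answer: $- \frac{93}{2} \approx -46.5$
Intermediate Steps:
$N = -46$ ($N = 2 - 48 = -46$)
$H{\left(g \right)} = \frac{1}{2 g}$
$H{\left(1 \left(3 - 4\right) \right)} + N = \frac{1}{2 \cdot 1 \left(3 - 4\right)} - 46 = \frac{1}{2 \cdot 1 \left(-1\right)} - 46 = \frac{1}{2 \left(-1\right)} - 46 = \frac{1}{2} \left(-1\right) - 46 = - \frac{1}{2} - 46 = - \frac{93}{2}$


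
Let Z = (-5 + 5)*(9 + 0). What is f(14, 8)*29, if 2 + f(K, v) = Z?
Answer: -58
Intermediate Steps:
Z = 0 (Z = 0*9 = 0)
f(K, v) = -2 (f(K, v) = -2 + 0 = -2)
f(14, 8)*29 = -2*29 = -58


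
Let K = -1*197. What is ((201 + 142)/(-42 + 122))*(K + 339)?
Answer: 24353/40 ≈ 608.83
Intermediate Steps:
K = -197
((201 + 142)/(-42 + 122))*(K + 339) = ((201 + 142)/(-42 + 122))*(-197 + 339) = (343/80)*142 = 24353/40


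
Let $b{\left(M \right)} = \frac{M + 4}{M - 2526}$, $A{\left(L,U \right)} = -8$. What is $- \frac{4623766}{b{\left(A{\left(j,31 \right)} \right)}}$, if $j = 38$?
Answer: $-2929155761$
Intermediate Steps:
$b{\left(M \right)} = \frac{4 + M}{-2526 + M}$
$- \frac{4623766}{b{\left(A{\left(j,31 \right)} \right)}} = - \frac{4623766}{\frac{1}{-2526 - 8} \left(4 - 8\right)} = - \frac{4623766}{\frac{1}{-2534} \left(-4\right)} = - \frac{4623766}{\left(- \frac{1}{2534}\right) \left(-4\right)} = - \frac{4623766}{\frac{2}{1267}} = \left(-4623766\right) \frac{1267}{2} = -2929155761$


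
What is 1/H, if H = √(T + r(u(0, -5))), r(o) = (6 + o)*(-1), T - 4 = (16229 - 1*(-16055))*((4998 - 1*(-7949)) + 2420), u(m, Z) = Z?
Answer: √496108231/496108231 ≈ 4.4896e-5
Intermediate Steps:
T = 496108232 (T = 4 + (16229 - 1*(-16055))*((4998 - 1*(-7949)) + 2420) = 4 + (16229 + 16055)*((4998 + 7949) + 2420) = 4 + 32284*(12947 + 2420) = 4 + 32284*15367 = 4 + 496108228 = 496108232)
r(o) = -6 - o
H = √496108231 (H = √(496108232 + (-6 - 1*(-5))) = √(496108232 + (-6 + 5)) = √(496108232 - 1) = √496108231 ≈ 22274.)
1/H = 1/(√496108231) = √496108231/496108231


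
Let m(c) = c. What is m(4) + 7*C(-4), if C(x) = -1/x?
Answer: 23/4 ≈ 5.7500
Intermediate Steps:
m(4) + 7*C(-4) = 4 + 7*(-1/(-4)) = 4 + 7*(-1*(-¼)) = 4 + 7*(¼) = 4 + 7/4 = 23/4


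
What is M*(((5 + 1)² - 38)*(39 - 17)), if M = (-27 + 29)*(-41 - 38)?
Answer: 6952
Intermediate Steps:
M = -158 (M = 2*(-79) = -158)
M*(((5 + 1)² - 38)*(39 - 17)) = -158*((5 + 1)² - 38)*(39 - 17) = -158*(6² - 38)*22 = -158*(36 - 38)*22 = -(-316)*22 = -158*(-44) = 6952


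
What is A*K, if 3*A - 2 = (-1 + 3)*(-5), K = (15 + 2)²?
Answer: -2312/3 ≈ -770.67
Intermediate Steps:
K = 289 (K = 17² = 289)
A = -8/3 (A = ⅔ + ((-1 + 3)*(-5))/3 = ⅔ + (2*(-5))/3 = ⅔ + (⅓)*(-10) = ⅔ - 10/3 = -8/3 ≈ -2.6667)
A*K = -8/3*289 = -2312/3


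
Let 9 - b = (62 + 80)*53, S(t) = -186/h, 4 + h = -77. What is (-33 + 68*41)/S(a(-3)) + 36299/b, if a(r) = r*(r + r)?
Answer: 556901507/466054 ≈ 1194.9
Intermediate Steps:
h = -81 (h = -4 - 77 = -81)
a(r) = 2*r² (a(r) = r*(2*r) = 2*r²)
S(t) = 62/27 (S(t) = -186/(-81) = -186*(-1/81) = 62/27)
b = -7517 (b = 9 - (62 + 80)*53 = 9 - 142*53 = 9 - 1*7526 = 9 - 7526 = -7517)
(-33 + 68*41)/S(a(-3)) + 36299/b = (-33 + 68*41)/(62/27) + 36299/(-7517) = (-33 + 2788)*(27/62) + 36299*(-1/7517) = 2755*(27/62) - 36299/7517 = 74385/62 - 36299/7517 = 556901507/466054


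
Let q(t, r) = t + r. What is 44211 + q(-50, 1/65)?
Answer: 2870466/65 ≈ 44161.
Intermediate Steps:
q(t, r) = r + t
44211 + q(-50, 1/65) = 44211 + (1/65 - 50) = 44211 - 3249/65 = 2870466/65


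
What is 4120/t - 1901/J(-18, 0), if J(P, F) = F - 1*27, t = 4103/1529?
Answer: 16171433/10071 ≈ 1605.7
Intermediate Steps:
t = 373/139 (t = 4103*(1/1529) = 373/139 ≈ 2.6835)
J(P, F) = -27 + F (J(P, F) = F - 27 = -27 + F)
4120/t - 1901/J(-18, 0) = 4120/(373/139) - 1901/(-27 + 0) = 4120*(139/373) - 1901/(-27) = 572680/373 - 1901*(-1/27) = 572680/373 + 1901/27 = 16171433/10071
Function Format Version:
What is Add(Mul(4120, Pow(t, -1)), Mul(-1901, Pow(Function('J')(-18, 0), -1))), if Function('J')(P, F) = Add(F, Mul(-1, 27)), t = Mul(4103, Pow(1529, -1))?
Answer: Rational(16171433, 10071) ≈ 1605.7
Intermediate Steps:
t = Rational(373, 139) (t = Mul(4103, Rational(1, 1529)) = Rational(373, 139) ≈ 2.6835)
Function('J')(P, F) = Add(-27, F) (Function('J')(P, F) = Add(F, -27) = Add(-27, F))
Add(Mul(4120, Pow(t, -1)), Mul(-1901, Pow(Function('J')(-18, 0), -1))) = Add(Mul(4120, Pow(Rational(373, 139), -1)), Mul(-1901, Pow(Add(-27, 0), -1))) = Add(Mul(4120, Rational(139, 373)), Mul(-1901, Pow(-27, -1))) = Add(Rational(572680, 373), Mul(-1901, Rational(-1, 27))) = Add(Rational(572680, 373), Rational(1901, 27)) = Rational(16171433, 10071)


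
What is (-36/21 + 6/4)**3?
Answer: -27/2744 ≈ -0.0098397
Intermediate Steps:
(-36/21 + 6/4)**3 = (-36*1/21 + 6*(1/4))**3 = (-12/7 + 3/2)**3 = (-3/14)**3 = -27/2744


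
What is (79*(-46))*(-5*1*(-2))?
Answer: -36340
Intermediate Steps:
(79*(-46))*(-5*1*(-2)) = -(-18170)*(-2) = -3634*10 = -36340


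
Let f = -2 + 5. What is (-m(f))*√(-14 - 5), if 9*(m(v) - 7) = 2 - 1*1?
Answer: -64*I*√19/9 ≈ -30.997*I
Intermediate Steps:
f = 3
m(v) = 64/9 (m(v) = 7 + (2 - 1*1)/9 = 7 + (2 - 1)/9 = 7 + (⅑)*1 = 7 + ⅑ = 64/9)
(-m(f))*√(-14 - 5) = (-1*64/9)*√(-14 - 5) = -64*I*√19/9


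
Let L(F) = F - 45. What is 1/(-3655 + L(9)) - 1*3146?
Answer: -11611887/3691 ≈ -3146.0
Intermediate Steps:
L(F) = -45 + F
1/(-3655 + L(9)) - 1*3146 = 1/(-3655 + (-45 + 9)) - 1*3146 = 1/(-3655 - 36) - 3146 = 1/(-3691) - 3146 = -1/3691 - 3146 = -11611887/3691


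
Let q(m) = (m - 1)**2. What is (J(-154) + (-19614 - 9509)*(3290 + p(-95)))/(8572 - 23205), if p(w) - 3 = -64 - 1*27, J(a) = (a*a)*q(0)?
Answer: 93228130/14633 ≈ 6371.1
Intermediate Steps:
q(m) = (-1 + m)**2
J(a) = a**2 (J(a) = (a*a)*(-1 + 0)**2 = a**2*(-1)**2 = a**2*1 = a**2)
p(w) = -88 (p(w) = 3 + (-64 - 1*27) = 3 + (-64 - 27) = 3 - 91 = -88)
(J(-154) + (-19614 - 9509)*(3290 + p(-95)))/(8572 - 23205) = ((-154)**2 + (-19614 - 9509)*(3290 - 88))/(8572 - 23205) = (23716 - 29123*3202)/(-14633) = (23716 - 93251846)*(-1/14633) = -93228130*(-1/14633) = 93228130/14633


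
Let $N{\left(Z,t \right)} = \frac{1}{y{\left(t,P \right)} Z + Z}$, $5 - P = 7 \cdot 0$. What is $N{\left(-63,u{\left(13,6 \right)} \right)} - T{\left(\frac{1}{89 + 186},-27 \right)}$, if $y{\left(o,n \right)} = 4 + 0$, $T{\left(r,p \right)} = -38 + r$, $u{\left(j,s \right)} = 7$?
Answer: $\frac{658232}{17325} \approx 37.993$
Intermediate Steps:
$P = 5$ ($P = 5 - 7 \cdot 0 = 5 - 0 = 5 + 0 = 5$)
$y{\left(o,n \right)} = 4$
$N{\left(Z,t \right)} = \frac{1}{5 Z}$ ($N{\left(Z,t \right)} = \frac{1}{4 Z + Z} = \frac{1}{5 Z}$)
$N{\left(-63,u{\left(13,6 \right)} \right)} - T{\left(\frac{1}{89 + 186},-27 \right)} = \frac{1}{5 \left(-63\right)} - \left(-38 + \frac{1}{89 + 186}\right) = \frac{1}{5} \left(- \frac{1}{63}\right) - \left(-38 + \frac{1}{275}\right) = - \frac{1}{315} - \left(-38 + \frac{1}{275}\right) = - \frac{1}{315} - - \frac{10449}{275} = - \frac{1}{315} + \frac{10449}{275} = \frac{658232}{17325}$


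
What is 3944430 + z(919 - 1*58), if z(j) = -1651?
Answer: 3942779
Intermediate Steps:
3944430 + z(919 - 1*58) = 3944430 - 1651 = 3942779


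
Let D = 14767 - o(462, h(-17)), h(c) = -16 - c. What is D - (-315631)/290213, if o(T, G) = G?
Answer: 4285600789/290213 ≈ 14767.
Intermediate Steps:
D = 14766 (D = 14767 - (-16 - 1*(-17)) = 14767 - (-16 + 17) = 14767 - 1*1 = 14767 - 1 = 14766)
D - (-315631)/290213 = 14766 - (-315631)/290213 = 14766 - 1*(-315631/290213) = 14766 + 315631/290213 = 4285600789/290213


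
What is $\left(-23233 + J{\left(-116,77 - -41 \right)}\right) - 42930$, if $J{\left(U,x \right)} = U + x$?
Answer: $-66161$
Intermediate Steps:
$\left(-23233 + J{\left(-116,77 - -41 \right)}\right) - 42930 = \left(-23233 + \left(-116 + \left(77 - -41\right)\right)\right) - 42930 = \left(-23233 + \left(-116 + \left(77 + 41\right)\right)\right) - 42930 = \left(-23233 + \left(-116 + 118\right)\right) - 42930 = \left(-23233 + 2\right) - 42930 = -23231 - 42930 = -66161$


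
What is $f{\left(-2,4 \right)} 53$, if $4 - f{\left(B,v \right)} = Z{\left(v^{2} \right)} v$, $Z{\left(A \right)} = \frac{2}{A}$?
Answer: $\frac{371}{2} \approx 185.5$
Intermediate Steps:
$f{\left(B,v \right)} = 4 - \frac{2}{v}$ ($f{\left(B,v \right)} = 4 - \frac{2}{v^{2}} v = 4 - \frac{2}{v}$)
$f{\left(-2,4 \right)} 53 = \left(4 - \frac{2}{4}\right) 53 = \left(4 - \frac{1}{2}\right) 53 = \frac{7}{2} \cdot 53 = \frac{371}{2}$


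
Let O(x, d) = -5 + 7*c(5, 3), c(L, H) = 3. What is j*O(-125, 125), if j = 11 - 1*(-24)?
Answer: 560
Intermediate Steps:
O(x, d) = 16 (O(x, d) = -5 + 7*3 = -5 + 21 = 16)
j = 35 (j = 11 + 24 = 35)
j*O(-125, 125) = 35*16 = 560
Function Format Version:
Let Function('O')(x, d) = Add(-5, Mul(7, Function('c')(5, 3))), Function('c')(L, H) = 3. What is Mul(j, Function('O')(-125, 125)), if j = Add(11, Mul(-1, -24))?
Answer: 560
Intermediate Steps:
Function('O')(x, d) = 16 (Function('O')(x, d) = Add(-5, Mul(7, 3)) = Add(-5, 21) = 16)
j = 35 (j = Add(11, 24) = 35)
Mul(j, Function('O')(-125, 125)) = Mul(35, 16) = 560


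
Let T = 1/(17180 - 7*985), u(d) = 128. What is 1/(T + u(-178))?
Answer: 10285/1316481 ≈ 0.0078125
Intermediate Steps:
T = 1/10285 (T = 1/(17180 - 6895) = 1/10285 ≈ 9.7229e-5)
1/(T + u(-178)) = 1/(1/10285 + 128) = 1/(1316481/10285) = 10285/1316481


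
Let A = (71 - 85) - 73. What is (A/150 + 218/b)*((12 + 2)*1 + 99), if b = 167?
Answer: 684441/8350 ≈ 81.969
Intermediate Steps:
A = -87 (A = -14 - 73 = -87)
(A/150 + 218/b)*((12 + 2)*1 + 99) = (-87/150 + 218/167)*((12 + 2)*1 + 99) = (-87*1/150 + 218*(1/167))*(14*1 + 99) = (-29/50 + 218/167)*(14 + 99) = (6057/8350)*113 = 684441/8350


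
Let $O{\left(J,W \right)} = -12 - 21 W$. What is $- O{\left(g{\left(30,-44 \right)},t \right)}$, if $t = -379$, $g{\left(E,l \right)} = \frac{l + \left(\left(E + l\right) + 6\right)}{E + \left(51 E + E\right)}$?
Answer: $-7947$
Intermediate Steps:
$g{\left(E,l \right)} = \frac{6 + E + 2 l}{53 E}$ ($g{\left(E,l \right)} = \frac{l + \left(6 + E + l\right)}{E + 52 E} = \frac{6 + E + 2 l}{53 E}$)
$- O{\left(g{\left(30,-44 \right)},t \right)} = - (-12 - -7959) = - (-12 + 7959) = \left(-1\right) 7947 = -7947$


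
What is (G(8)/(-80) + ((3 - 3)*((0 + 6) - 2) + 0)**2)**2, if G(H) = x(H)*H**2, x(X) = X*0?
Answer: 0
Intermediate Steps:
x(X) = 0
G(H) = 0 (G(H) = 0*H**2 = 0)
(G(8)/(-80) + ((3 - 3)*((0 + 6) - 2) + 0)**2)**2 = (0/(-80) + ((3 - 3)*((0 + 6) - 2) + 0)**2)**2 = (0*(-1/80) + (0*(6 - 2) + 0)**2)**2 = (0 + (0*4 + 0)**2)**2 = (0 + (0 + 0)**2)**2 = (0 + 0**2)**2 = (0 + 0)**2 = 0**2 = 0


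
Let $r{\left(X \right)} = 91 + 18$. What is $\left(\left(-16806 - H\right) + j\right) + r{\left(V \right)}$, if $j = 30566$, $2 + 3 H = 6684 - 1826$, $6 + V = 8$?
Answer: $\frac{36751}{3} \approx 12250.0$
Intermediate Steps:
$V = 2$ ($V = -6 + 8 = 2$)
$r{\left(X \right)} = 109$
$H = \frac{4856}{3}$ ($H = - \frac{2}{3} + \frac{6684 - 1826}{3} = - \frac{2}{3} + \frac{1}{3} \cdot 4858 = - \frac{2}{3} + \frac{4858}{3} = \frac{4856}{3} \approx 1618.7$)
$\left(\left(-16806 - H\right) + j\right) + r{\left(V \right)} = \left(\left(-16806 - \frac{4856}{3}\right) + 30566\right) + 109 = \left(- \frac{55274}{3} + 30566\right) + 109 = \frac{36424}{3} + 109 = \frac{36751}{3}$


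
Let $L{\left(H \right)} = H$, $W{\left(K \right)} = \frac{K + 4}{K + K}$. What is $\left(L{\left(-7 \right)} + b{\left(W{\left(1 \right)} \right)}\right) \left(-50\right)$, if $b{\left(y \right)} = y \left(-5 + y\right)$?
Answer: $\frac{1325}{2} \approx 662.5$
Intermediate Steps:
$W{\left(K \right)} = \frac{4 + K}{2 K}$
$\left(L{\left(-7 \right)} + b{\left(W{\left(1 \right)} \right)}\right) \left(-50\right) = \left(-7 + \frac{4 + 1}{2 \cdot 1} \left(-5 + \frac{4 + 1}{2 \cdot 1}\right)\right) \left(-50\right) = \left(-7 + \frac{1}{2} \cdot 1 \cdot 5 \left(-5 + \frac{1}{2} \cdot 1 \cdot 5\right)\right) \left(-50\right) = \left(-7 + \frac{5 \left(-5 + \frac{5}{2}\right)}{2}\right) \left(-50\right) = \left(-7 + \frac{5}{2} \left(- \frac{5}{2}\right)\right) \left(-50\right) = \left(-7 - \frac{25}{4}\right) \left(-50\right) = \left(- \frac{53}{4}\right) \left(-50\right) = \frac{1325}{2}$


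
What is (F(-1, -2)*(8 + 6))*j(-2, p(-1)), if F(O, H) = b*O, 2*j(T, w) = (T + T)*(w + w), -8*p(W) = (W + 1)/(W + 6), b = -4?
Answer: 0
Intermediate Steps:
p(W) = -(1 + W)/(8*(6 + W)) (p(W) = -(W + 1)/(8*(W + 6)) = -(1 + W)/(8*(6 + W)))
j(T, w) = 2*T*w (j(T, w) = ((T + T)*(w + w))/2 = ((2*T)*(2*w))/2 = (4*T*w)/2 = 2*T*w)
F(O, H) = -4*O
(F(-1, -2)*(8 + 6))*j(-2, p(-1)) = ((-4*(-1))*(8 + 6))*(2*(-2)*((-1 - 1*(-1))/(8*(6 - 1)))) = (4*14)*(2*(-2)*((⅛)*(-1 + 1)/5)) = 56*(2*(-2)*((⅛)*(⅕)*0)) = 56*(2*(-2)*0) = 56*0 = 0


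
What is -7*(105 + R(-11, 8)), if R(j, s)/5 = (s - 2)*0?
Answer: -735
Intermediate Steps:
R(j, s) = 0 (R(j, s) = 5*((s - 2)*0) = 5*((-2 + s)*0) = 5*0 = 0)
-7*(105 + R(-11, 8)) = -7*(105 + 0) = -7*105 = -735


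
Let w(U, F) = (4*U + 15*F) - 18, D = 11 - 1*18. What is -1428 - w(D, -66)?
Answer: -392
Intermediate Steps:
D = -7 (D = 11 - 18 = -7)
w(U, F) = -18 + 4*U + 15*F
-1428 - w(D, -66) = -1428 - (-18 + 4*(-7) + 15*(-66)) = -1428 - (-18 - 28 - 990) = -1428 - 1*(-1036) = -1428 + 1036 = -392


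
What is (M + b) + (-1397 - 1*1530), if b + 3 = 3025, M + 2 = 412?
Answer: 505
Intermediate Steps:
M = 410 (M = -2 + 412 = 410)
b = 3022 (b = -3 + 3025 = 3022)
(M + b) + (-1397 - 1*1530) = (410 + 3022) + (-1397 - 1*1530) = 3432 + (-1397 - 1530) = 3432 - 2927 = 505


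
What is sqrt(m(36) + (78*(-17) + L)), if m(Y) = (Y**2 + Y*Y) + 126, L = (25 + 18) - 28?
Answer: sqrt(1407) ≈ 37.510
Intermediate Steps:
L = 15 (L = 43 - 28 = 15)
m(Y) = 126 + 2*Y**2 (m(Y) = (Y**2 + Y**2) + 126 = 2*Y**2 + 126 = 126 + 2*Y**2)
sqrt(m(36) + (78*(-17) + L)) = sqrt((126 + 2*36**2) + (78*(-17) + 15)) = sqrt((126 + 2*1296) + (-1326 + 15)) = sqrt((126 + 2592) - 1311) = sqrt(2718 - 1311) = sqrt(1407)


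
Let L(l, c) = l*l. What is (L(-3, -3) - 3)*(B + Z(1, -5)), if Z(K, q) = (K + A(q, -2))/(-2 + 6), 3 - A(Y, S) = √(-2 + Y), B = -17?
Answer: -96 - 3*I*√7/2 ≈ -96.0 - 3.9686*I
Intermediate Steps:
A(Y, S) = 3 - √(-2 + Y)
L(l, c) = l²
Z(K, q) = ¾ - √(-2 + q)/4 + K/4 (Z(K, q) = (K + (3 - √(-2 + q)))/(-2 + 6) = (3 + K - √(-2 + q))/4 = (3 + K - √(-2 + q))*(¼) = ¾ - √(-2 + q)/4 + K/4)
(L(-3, -3) - 3)*(B + Z(1, -5)) = ((-3)² - 3)*(-17 + (¾ - √(-2 - 5)/4 + (¼)*1)) = (9 - 3)*(-17 + (¾ - I*√7/4 + ¼)) = 6*(-17 + (¾ - I*√7/4 + ¼)) = 6*(-17 + (1 - I*√7/4)) = 6*(-16 - I*√7/4) = -96 - 3*I*√7/2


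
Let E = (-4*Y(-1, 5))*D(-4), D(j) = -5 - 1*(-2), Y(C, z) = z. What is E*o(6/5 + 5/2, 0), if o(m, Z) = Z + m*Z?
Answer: 0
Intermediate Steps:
D(j) = -3 (D(j) = -5 + 2 = -3)
o(m, Z) = Z + Z*m
E = 60 (E = -4*5*(-3) = -20*(-3) = 60)
E*o(6/5 + 5/2, 0) = 60*(0*(1 + (6/5 + 5/2))) = 60*(0*(1 + 37/10)) = 60*(0*(47/10)) = 60*0 = 0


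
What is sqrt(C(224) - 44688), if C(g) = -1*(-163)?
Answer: 5*I*sqrt(1781) ≈ 211.01*I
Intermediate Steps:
C(g) = 163
sqrt(C(224) - 44688) = sqrt(163 - 44688) = sqrt(-44525) = 5*I*sqrt(1781)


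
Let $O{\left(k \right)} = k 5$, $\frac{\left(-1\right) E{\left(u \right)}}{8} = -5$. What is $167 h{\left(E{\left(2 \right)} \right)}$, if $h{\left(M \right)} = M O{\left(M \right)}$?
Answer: $1336000$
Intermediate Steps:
$E{\left(u \right)} = 40$ ($E{\left(u \right)} = \left(-8\right) \left(-5\right) = 40$)
$O{\left(k \right)} = 5 k$
$h{\left(M \right)} = 5 M^{2}$ ($h{\left(M \right)} = M 5 M = 5 M^{2}$)
$167 h{\left(E{\left(2 \right)} \right)} = 167 \cdot 5 \cdot 40^{2} = 167 \cdot 5 \cdot 1600 = 167 \cdot 8000 = 1336000$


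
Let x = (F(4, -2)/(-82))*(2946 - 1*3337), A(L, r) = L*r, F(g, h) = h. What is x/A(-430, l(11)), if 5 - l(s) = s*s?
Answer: -391/2045080 ≈ -0.00019119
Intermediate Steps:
l(s) = 5 - s**2 (l(s) = 5 - s*s = 5 - s**2)
x = -391/41 (x = (-2/(-82))*(2946 - 1*3337) = (-2*(-1/82))*(2946 - 3337) = (1/41)*(-391) = -391/41 ≈ -9.5366)
x/A(-430, l(11)) = -391*(-1/(430*(5 - 1*11**2)))/41 = -391*(-1/(430*(5 - 1*121)))/41 = -391*(-1/(430*(5 - 121)))/41 = -391/(41*((-430*(-116)))) = -391/41/49880 = -391/41*1/49880 = -391/2045080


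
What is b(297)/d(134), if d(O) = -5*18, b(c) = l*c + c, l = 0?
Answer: -33/10 ≈ -3.3000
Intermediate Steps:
b(c) = c (b(c) = 0*c + c = 0 + c = c)
d(O) = -90
b(297)/d(134) = 297/(-90) = 297*(-1/90) = -33/10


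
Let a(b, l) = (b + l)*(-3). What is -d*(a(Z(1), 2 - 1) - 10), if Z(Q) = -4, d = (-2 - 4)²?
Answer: 36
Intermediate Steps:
d = 36 (d = (-6)² = 36)
a(b, l) = -3*b - 3*l
-d*(a(Z(1), 2 - 1) - 10) = -36*((-3*(-4) - 3*(2 - 1)) - 10) = -36*((12 - 3*1) - 10) = -36*((12 - 3) - 10) = -36*(9 - 10) = -36*(-1) = -1*(-36) = 36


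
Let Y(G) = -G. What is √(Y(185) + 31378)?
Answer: √31193 ≈ 176.62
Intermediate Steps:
√(Y(185) + 31378) = √(-1*185 + 31378) = √(-185 + 31378) = √31193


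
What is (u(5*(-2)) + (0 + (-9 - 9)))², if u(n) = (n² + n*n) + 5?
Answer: 34969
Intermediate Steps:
u(n) = 5 + 2*n² (u(n) = (n² + n²) + 5 = 2*n² + 5 = 5 + 2*n²)
(u(5*(-2)) + (0 + (-9 - 9)))² = ((5 + 2*(5*(-2))²) + (0 + (-9 - 9)))² = ((5 + 2*(-10)²) + (0 - 18))² = ((5 + 2*100) - 18)² = ((5 + 200) - 18)² = (205 - 18)² = 187² = 34969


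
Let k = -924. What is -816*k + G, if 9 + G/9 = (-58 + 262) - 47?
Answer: 755316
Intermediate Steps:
G = 1332 (G = -81 + 9*((-58 + 262) - 47) = -81 + 9*(204 - 47) = -81 + 9*157 = -81 + 1413 = 1332)
-816*k + G = -816*(-924) + 1332 = 753984 + 1332 = 755316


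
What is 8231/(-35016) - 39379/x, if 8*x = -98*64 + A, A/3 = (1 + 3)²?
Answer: 686245673/13621224 ≈ 50.381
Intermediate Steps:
A = 48 (A = 3*(1 + 3)² = 3*4² = 3*16 = 48)
x = -778 (x = (-98*64 + 48)/8 = (-6272 + 48)/8 = (⅛)*(-6224) = -778)
8231/(-35016) - 39379/x = 8231/(-35016) - 39379/(-778) = 8231*(-1/35016) - 39379*(-1/778) = -8231/35016 + 39379/778 = 686245673/13621224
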